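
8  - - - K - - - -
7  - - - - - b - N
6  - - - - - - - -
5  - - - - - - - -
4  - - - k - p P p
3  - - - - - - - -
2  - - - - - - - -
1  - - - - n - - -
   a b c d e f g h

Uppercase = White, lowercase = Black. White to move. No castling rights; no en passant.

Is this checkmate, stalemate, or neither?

White to move; white king on d8.
In check: no.
Legal moves for White: Kc8, Ke7, Kd7, Kc7, Nf8, Nf6, Ng5, g5.
White has 8 legal moves and is not in check → neither.

neither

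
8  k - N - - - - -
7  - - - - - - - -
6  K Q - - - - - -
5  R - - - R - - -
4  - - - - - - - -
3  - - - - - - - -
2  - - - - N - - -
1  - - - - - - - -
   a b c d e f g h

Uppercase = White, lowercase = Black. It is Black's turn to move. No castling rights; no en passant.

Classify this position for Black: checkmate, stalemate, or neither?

Black to move; black king on a8.
In check: no.
King squares — a7: attacked by Ka6; b7: attacked by Ka6; b8: attacked by Qb6.
Legal moves for Black: none.
Not in check and no legal moves → stalemate.

stalemate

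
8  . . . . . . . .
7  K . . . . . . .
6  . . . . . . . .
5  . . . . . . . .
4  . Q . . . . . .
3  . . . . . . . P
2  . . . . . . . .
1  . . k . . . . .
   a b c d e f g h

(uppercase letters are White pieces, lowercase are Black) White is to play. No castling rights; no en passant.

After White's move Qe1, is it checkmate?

no

After Qe1: black king on c1; in check: yes, from the white queen on e1.
Black has 2 legal replies: Kc2, Kb2.
In check but a legal move exists → not checkmate.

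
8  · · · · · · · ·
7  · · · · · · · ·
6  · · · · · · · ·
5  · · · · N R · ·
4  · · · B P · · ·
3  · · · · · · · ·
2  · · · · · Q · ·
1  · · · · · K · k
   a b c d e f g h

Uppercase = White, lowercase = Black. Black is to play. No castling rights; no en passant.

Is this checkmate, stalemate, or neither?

stalemate

Black to move; black king on h1.
In check: no.
King squares — g1: attacked by Kf1; g2: attacked by Kf1; h2: attacked by Qf2.
Legal moves for Black: none.
Not in check and no legal moves → stalemate.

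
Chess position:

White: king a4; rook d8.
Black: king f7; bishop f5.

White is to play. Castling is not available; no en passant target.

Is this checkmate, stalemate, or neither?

neither

White to move; white king on a4.
In check: no.
Legal moves for White include: Rh8, Rg8, Rf8+, Re8, Rc8, Rb8, Ra8, Rd7+, Rd6, Rd5, Rd4, Rd3, Rd2, Rd1, Kb5, Ka5, Kb4, Kb3, ... (list truncated; more exist).
White has legal moves and is not in check → neither.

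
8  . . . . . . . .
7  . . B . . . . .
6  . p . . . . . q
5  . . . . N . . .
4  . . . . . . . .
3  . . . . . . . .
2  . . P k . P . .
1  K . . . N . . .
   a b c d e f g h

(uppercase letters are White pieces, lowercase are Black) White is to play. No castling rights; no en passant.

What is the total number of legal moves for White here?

White to move; king on a1.
In check: no.
Legal moves: Bd8, Bb8, Bd6, Bxb6, Nf7, Nd7, Ng6, Nc6, Ng4, Nc4+, N5f3+, N5d3, N1f3+, N1d3, Ng2, Kb2, Ka2, Kb1, f3, c3, f4, c4.
Count: 22.

22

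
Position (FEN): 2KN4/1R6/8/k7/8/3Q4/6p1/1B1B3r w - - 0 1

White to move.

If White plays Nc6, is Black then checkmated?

After Nc6: black king on a5; in check: yes, from the white knight on c6.
King squares — a4: attacked by Bd1; b4: attacked by Nc6; b5: attacked by Qd3; a6: attacked by Qd3; b6: attacked by Rb7.
Black has no legal moves → checkmate.

yes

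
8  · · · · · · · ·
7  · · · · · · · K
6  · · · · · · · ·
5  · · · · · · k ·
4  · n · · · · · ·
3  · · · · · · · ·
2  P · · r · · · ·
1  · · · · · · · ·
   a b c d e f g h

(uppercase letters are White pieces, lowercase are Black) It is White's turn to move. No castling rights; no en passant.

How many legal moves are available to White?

White to move; king on h7.
In check: no.
Legal moves: Kh8, Kg8, Kg7, a3, a4.
Count: 5.

5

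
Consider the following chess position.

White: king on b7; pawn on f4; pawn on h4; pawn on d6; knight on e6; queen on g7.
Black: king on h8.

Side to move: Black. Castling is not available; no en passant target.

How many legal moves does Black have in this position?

Black to move; king on h8.
In check: yes, from the white queen on g7.
Legal moves: none.
Count: 0.

0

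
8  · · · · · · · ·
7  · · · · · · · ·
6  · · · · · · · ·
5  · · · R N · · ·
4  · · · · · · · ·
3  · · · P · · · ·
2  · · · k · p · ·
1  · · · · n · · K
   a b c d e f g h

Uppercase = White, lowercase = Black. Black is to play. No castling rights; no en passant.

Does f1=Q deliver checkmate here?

After f1=Q: white king on h1; in check: yes, from the black queen on f1.
White has 1 legal reply: Kh2.
In check but a legal move exists → not checkmate.

no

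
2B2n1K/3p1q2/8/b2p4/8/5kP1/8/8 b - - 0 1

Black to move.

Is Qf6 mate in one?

After Qf6: white king on h8; in check: yes, from the black queen on f6.
White has 1 legal reply: Kg8.
In check but a legal move exists → not checkmate.

no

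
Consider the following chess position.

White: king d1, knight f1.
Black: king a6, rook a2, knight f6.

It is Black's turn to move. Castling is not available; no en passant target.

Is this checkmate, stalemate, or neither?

neither

Black to move; black king on a6.
In check: no.
Legal moves for Black include: Ng8, Ne8, Nh7, Nd7, Nh5, Nd5, Ng4, Ne4, Kb7, Ka7, Kb6, Kb5, Ka5, Ra5, Ra4, Ra3, Rh2, Rg2, ... (list truncated; more exist).
Black has legal moves and is not in check → neither.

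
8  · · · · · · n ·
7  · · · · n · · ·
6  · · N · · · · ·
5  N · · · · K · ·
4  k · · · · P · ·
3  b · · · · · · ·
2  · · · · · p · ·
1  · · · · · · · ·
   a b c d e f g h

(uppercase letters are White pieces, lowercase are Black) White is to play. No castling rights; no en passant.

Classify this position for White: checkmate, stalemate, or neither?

White to move; white king on f5.
In check: yes, from the black knight on e7.
Legal moves for White: Ke6, Kg5, Ke5, Kg4, Ke4, Nxe7.
White is in check but has 6 legal moves → neither.

neither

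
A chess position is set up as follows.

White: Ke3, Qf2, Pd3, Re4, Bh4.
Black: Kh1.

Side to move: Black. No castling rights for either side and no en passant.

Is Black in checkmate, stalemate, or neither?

stalemate

Black to move; black king on h1.
In check: no.
King squares — g1: attacked by Qf2; g2: attacked by Qf2; h2: attacked by Qf2.
Legal moves for Black: none.
Not in check and no legal moves → stalemate.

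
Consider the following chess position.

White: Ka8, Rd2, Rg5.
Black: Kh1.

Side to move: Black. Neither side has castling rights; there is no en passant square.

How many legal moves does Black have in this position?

Black to move; king on h1.
In check: no.
Legal moves: none.
Count: 0.

0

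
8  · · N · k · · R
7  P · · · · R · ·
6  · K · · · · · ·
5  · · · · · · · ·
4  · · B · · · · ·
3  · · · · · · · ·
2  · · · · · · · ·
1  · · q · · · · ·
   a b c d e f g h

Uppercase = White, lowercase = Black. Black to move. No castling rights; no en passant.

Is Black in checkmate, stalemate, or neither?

Black to move; black king on e8.
In check: yes, from the white rook on h8.
King squares — d7: attacked by Rf7; e7: attacked by Rf7; f7: attacked by Bc4; d8: attacked by Rh8; f8: attacked by Rf7.
Legal moves for Black: none.
In check with no legal moves → checkmate.

checkmate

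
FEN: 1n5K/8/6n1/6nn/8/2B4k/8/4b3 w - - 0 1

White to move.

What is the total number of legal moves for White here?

1

White to move; king on h8.
In check: yes, from the black knight on g6.
Legal moves: Kg8.
Count: 1.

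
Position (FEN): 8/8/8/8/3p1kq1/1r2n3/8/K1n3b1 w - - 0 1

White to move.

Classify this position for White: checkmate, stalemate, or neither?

White to move; white king on a1.
In check: no.
King squares — b1: attacked by Rb3; a2: attacked by Nc1; b2: attacked by Rb3.
Legal moves for White: none.
Not in check and no legal moves → stalemate.

stalemate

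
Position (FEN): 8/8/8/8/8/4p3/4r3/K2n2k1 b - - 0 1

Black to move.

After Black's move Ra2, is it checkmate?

After Ra2: white king on a1; in check: yes, from the black rook on a2.
White has 2 legal replies: Kxa2, Kb1.
In check but a legal move exists → not checkmate.

no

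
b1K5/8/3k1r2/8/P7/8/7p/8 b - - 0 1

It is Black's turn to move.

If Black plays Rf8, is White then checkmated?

yes

After Rf8: white king on c8; in check: yes, from the black rook on f8.
King squares — b7: attacked by Ba8; c7: attacked by Kd6; d7: attacked by Kd6; b8: attacked by Rf8; d8: attacked by Rf8.
White has no legal moves → checkmate.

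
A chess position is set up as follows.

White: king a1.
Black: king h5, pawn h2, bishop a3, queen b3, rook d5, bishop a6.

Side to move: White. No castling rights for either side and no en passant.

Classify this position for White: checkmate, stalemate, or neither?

White to move; white king on a1.
In check: no.
King squares — b1: attacked by Qb3; a2: attacked by Qb3; b2: attacked by Ba3.
Legal moves for White: none.
Not in check and no legal moves → stalemate.

stalemate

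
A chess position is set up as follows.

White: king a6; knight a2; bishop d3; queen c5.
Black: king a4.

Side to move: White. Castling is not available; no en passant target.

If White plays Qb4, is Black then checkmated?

After Qb4: black king on a4; in check: yes, from the white queen on b4.
King squares — a3: attacked by Qb4; b3: attacked by Qb4; b4: attacked by Na2; a5: attacked by Qb4; b5: attacked by Bd3.
Black has no legal moves → checkmate.

yes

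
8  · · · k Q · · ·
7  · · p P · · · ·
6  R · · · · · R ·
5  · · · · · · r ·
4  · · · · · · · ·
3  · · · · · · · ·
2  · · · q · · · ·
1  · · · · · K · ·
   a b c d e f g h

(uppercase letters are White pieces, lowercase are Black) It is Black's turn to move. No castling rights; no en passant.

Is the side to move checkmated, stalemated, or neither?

checkmate

Black to move; black king on d8.
In check: yes, from the white queen on e8.
King squares — c7: own pawn; d7: attacked by Qe8; e7: attacked by Qe8; c8: attacked by Pd7; e8: attacked by Pd7.
Legal moves for Black: none.
In check with no legal moves → checkmate.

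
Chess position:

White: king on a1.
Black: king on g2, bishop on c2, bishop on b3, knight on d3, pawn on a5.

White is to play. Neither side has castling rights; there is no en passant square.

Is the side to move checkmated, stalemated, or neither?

stalemate

White to move; white king on a1.
In check: no.
King squares — b1: attacked by Bc2; a2: attacked by Bb3; b2: attacked by Nd3.
Legal moves for White: none.
Not in check and no legal moves → stalemate.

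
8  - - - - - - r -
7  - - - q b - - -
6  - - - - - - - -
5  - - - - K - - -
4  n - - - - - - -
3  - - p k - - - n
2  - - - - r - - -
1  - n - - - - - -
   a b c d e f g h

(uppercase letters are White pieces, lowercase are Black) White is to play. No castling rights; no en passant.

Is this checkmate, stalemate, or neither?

checkmate

White to move; white king on e5.
In check: yes, from the black rook on e2.
King squares — d4: attacked by Kd3; e4: attacked by Re2; f4: attacked by Nh3; d5: attacked by Qd7; f5: attacked by Qd7; d6: attacked by Qd7; e6: attacked by Re2; f6: attacked by Be7.
Legal moves for White: none.
In check with no legal moves → checkmate.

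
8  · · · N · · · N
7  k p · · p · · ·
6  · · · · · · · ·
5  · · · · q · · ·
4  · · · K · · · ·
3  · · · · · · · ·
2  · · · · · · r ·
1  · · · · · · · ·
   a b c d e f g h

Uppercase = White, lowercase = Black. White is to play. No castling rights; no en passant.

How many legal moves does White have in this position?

3

White to move; king on d4.
In check: yes, from the black queen on e5.
Legal moves: Kxe5, Kc4, Kd3.
Count: 3.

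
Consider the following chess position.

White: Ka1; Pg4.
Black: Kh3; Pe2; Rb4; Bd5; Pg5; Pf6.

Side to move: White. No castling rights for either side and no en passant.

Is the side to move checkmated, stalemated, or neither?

White to move; white king on a1.
In check: no.
King squares — b1: attacked by Rb4; a2: attacked by Bd5; b2: attacked by Rb4.
Legal moves for White: none.
Not in check and no legal moves → stalemate.

stalemate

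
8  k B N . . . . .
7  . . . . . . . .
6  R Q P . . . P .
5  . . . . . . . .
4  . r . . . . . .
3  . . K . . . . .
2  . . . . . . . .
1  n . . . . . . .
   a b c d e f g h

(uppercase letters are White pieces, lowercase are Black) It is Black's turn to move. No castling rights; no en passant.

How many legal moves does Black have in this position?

Black to move; king on a8.
In check: yes, from the white rook on a6.
Legal moves: none.
Count: 0.

0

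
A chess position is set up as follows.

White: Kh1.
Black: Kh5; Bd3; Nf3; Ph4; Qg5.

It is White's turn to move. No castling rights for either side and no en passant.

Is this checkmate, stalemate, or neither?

White to move; white king on h1.
In check: no.
King squares — g1: attacked by Nf3; g2: attacked by Qg5; h2: attacked by Nf3.
Legal moves for White: none.
Not in check and no legal moves → stalemate.

stalemate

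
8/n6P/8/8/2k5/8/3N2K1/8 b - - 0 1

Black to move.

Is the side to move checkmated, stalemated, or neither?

neither

Black to move; black king on c4.
In check: yes, from the white knight on d2.
Legal moves for Black: Kd5, Kc5, Kb5, Kd4, Kb4, Kd3, Kc3.
Black is in check but has 7 legal moves → neither.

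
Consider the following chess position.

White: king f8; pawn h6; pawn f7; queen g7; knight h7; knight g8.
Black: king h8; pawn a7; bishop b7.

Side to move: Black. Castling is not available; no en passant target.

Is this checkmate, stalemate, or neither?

checkmate

Black to move; black king on h8.
In check: yes, from the white queen on g7.
King squares — g7: attacked by Ph6; h7: attacked by Qg7; g8: attacked by Pf7.
Legal moves for Black: none.
In check with no legal moves → checkmate.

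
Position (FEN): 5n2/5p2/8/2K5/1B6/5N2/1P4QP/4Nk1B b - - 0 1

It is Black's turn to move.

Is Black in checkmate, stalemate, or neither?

Black to move; black king on f1.
In check: yes, from the white queen on g2.
King squares — e1: attacked by Nf3; g1: attacked by Qg2; e2: attacked by Qg2; f2: attacked by Qg2; g2: attacked by Ne1.
Legal moves for Black: none.
In check with no legal moves → checkmate.

checkmate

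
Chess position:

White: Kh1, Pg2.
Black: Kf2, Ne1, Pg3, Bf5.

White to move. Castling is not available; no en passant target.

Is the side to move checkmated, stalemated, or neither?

White to move; white king on h1.
In check: no.
King squares — g1: attacked by Kf2; g2: own pawn; h2: attacked by Pg3.
Legal moves for White: none.
Not in check and no legal moves → stalemate.

stalemate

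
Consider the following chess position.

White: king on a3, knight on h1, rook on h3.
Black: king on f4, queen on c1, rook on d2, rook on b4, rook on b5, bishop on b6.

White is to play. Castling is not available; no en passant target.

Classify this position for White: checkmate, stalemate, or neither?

checkmate

White to move; white king on a3.
In check: yes, from the black queen on c1.
King squares — a2: attacked by Rd2; b2: attacked by Qc1; b3: attacked by Rb4; a4: attacked by Rb4; b4: attacked by Rb5.
Legal moves for White: none.
In check with no legal moves → checkmate.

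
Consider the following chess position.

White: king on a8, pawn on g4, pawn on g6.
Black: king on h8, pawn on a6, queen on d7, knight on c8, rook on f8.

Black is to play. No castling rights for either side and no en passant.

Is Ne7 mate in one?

yes

After Ne7: white king on a8; in check: yes, from the black rook on f8.
King squares — a7: attacked by Qd7; b7: attacked by Qd7; b8: attacked by Rf8.
White has no legal moves → checkmate.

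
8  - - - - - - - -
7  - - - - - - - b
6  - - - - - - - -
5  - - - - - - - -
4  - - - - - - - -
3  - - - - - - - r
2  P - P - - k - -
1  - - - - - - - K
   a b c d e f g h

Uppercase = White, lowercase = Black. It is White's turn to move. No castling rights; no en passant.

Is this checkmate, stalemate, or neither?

White to move; white king on h1.
In check: yes, from the black rook on h3.
King squares — g1: attacked by Kf2; g2: attacked by Kf2; h2: attacked by Rh3.
Legal moves for White: none.
In check with no legal moves → checkmate.

checkmate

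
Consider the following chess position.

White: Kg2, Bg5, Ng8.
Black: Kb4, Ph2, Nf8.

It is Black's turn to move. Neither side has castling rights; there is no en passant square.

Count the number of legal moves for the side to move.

Black to move; king on b4.
In check: no.
Legal moves: Nh7, Nd7, Ng6, Ne6, Kc5, Kb5, Ka5, Kc4, Ka4, Kc3, Kb3, Ka3, h1=Q+, h1=R, h1=B+, h1=N.
Count: 16.

16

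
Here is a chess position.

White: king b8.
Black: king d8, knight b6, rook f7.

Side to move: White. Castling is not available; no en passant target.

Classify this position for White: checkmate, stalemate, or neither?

stalemate

White to move; white king on b8.
In check: no.
King squares — a7: attacked by Rf7; b7: attacked by Rf7; c7: attacked by Rf7; a8: attacked by Nb6; c8: attacked by Nb6.
Legal moves for White: none.
Not in check and no legal moves → stalemate.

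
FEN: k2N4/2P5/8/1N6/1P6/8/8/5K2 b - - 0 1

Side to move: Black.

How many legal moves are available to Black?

Black to move; king on a8.
In check: no.
Legal moves: none.
Count: 0.

0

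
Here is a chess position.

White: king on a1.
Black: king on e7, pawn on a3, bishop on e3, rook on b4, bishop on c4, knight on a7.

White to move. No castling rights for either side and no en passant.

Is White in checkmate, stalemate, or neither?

White to move; white king on a1.
In check: no.
King squares — b1: attacked by Rb4; a2: attacked by Bc4; b2: attacked by Pa3.
Legal moves for White: none.
Not in check and no legal moves → stalemate.

stalemate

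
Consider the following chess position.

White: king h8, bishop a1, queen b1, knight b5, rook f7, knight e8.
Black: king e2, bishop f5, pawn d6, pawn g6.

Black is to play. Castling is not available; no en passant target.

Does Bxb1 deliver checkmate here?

no

After Bxb1: white king on h8; in check: no.
White is not in check, so this cannot be checkmate.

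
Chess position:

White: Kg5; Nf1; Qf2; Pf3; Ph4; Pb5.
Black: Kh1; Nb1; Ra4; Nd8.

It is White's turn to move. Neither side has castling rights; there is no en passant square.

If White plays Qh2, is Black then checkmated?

yes

After Qh2: black king on h1; in check: yes, from the white queen on h2.
King squares — g1: attacked by Qh2; g2: attacked by Qh2; h2: attacked by Nf1.
Black has no legal moves → checkmate.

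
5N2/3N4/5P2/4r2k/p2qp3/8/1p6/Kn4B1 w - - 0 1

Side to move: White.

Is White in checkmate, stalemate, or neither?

White to move; white king on a1.
In check: yes, from the black pawn on b2.
Legal moves for White: Ka2, Kxb1.
White is in check but has 2 legal moves → neither.

neither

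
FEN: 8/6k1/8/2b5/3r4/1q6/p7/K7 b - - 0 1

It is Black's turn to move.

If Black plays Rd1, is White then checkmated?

After Rd1: white king on a1; in check: yes, from the black rook on d1.
King squares — b1: attacked by Rd1; a2: attacked by Qb3; b2: attacked by Qb3.
White has no legal moves → checkmate.

yes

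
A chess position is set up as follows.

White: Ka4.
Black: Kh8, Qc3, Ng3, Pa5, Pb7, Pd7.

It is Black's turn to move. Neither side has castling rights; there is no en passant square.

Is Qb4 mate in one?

yes

After Qb4: white king on a4; in check: yes, from the black queen on b4.
King squares — a3: attacked by Qb4; b3: attacked by Qb4; b4: attacked by Pa5; a5: attacked by Qb4; b5: attacked by Qb4.
White has no legal moves → checkmate.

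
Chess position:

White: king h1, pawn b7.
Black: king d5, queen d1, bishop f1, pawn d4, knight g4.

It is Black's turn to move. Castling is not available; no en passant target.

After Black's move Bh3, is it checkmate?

After Bh3: white king on h1; in check: yes, from the black queen on d1.
King squares — g1: attacked by Qd1; g2: attacked by Bh3; h2: attacked by Ng4.
White has no legal moves → checkmate.

yes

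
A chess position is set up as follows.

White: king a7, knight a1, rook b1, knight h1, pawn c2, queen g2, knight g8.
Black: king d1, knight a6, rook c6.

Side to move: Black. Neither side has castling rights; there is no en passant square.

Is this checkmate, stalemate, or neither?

checkmate

Black to move; black king on d1.
In check: yes, from the white rook on b1.
King squares — c1: attacked by Rb1; e1: attacked by Rb1; c2: attacked by Na1; d2: attacked by Qg2; e2: attacked by Qg2.
Legal moves for Black: none.
In check with no legal moves → checkmate.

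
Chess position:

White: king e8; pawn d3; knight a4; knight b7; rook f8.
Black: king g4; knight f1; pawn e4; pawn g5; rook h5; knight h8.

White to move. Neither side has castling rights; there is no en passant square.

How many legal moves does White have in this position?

White to move; king on e8.
In check: no.
Legal moves: Rxh8, Rg8, Rf7, Rf6, Rf5, Rf4+, Rf3, Rf2, Rxf1, Kd8, Ke7, Kd7, Nd8, Nd6, Nbc5, Na5, Nb6, Nac5, Nc3, Nb2, dxe4, d4.
Count: 22.

22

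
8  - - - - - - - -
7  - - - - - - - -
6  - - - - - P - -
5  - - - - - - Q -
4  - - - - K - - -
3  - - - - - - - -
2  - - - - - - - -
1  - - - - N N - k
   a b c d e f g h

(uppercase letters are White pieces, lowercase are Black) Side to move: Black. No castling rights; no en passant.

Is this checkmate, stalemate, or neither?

Black to move; black king on h1.
In check: no.
King squares — g1: attacked by Qg5; g2: attacked by Ne1; h2: attacked by Nf1.
Legal moves for Black: none.
Not in check and no legal moves → stalemate.

stalemate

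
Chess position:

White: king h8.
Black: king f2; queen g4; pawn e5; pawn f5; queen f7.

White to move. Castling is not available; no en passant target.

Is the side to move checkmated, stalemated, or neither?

stalemate

White to move; white king on h8.
In check: no.
King squares — g7: attacked by Qg4; h7: attacked by Qf7; g8: attacked by Qg4.
Legal moves for White: none.
Not in check and no legal moves → stalemate.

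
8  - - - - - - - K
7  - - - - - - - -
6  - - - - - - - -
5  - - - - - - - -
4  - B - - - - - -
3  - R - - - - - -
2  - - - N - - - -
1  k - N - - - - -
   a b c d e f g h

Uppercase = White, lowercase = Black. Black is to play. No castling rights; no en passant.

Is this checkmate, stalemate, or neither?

stalemate

Black to move; black king on a1.
In check: no.
King squares — b1: attacked by Nd2; a2: attacked by Nc1; b2: attacked by Rb3.
Legal moves for Black: none.
Not in check and no legal moves → stalemate.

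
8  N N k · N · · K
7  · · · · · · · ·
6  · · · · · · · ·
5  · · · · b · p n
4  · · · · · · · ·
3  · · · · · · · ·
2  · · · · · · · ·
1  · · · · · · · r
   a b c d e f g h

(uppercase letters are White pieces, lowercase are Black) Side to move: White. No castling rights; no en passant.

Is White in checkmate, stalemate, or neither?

neither

White to move; white king on h8.
In check: yes, from the black bishop on e5.
King squares — g7: attacked by Be5; h7: available; g8: available.
Legal moves for White: Kg8, Kh7, Ng7, Nf6.
White is in check but has 4 legal moves → neither.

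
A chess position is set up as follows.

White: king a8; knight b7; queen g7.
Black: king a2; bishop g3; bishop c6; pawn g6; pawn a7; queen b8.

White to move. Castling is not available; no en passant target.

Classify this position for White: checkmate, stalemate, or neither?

White to move; white king on a8.
In check: yes, from the black queen on b8.
King squares — a7: attacked by Qb8; b7: own knight; b8: attacked by Bg3.
Legal moves for White: none.
In check with no legal moves → checkmate.

checkmate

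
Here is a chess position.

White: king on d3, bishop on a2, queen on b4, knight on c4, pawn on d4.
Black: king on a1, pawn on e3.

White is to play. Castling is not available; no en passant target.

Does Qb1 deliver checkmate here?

After Qb1: black king on a1; in check: yes, from the white queen on b1.
King squares — b1: attacked by Ba2; a2: attacked by Qb1; b2: attacked by Qb1.
Black has no legal moves → checkmate.

yes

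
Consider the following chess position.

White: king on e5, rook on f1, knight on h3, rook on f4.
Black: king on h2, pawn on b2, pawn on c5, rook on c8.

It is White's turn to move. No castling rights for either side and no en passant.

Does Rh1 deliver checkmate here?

no

After Rh1: black king on h2; in check: yes, from the white rook on h1.
Black has 3 legal replies: Kg3, Kg2, Kxh1.
In check but a legal move exists → not checkmate.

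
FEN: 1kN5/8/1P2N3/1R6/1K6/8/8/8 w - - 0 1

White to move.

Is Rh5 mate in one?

no

After Rh5: black king on b8; in check: no.
Black is not in check, so this cannot be checkmate.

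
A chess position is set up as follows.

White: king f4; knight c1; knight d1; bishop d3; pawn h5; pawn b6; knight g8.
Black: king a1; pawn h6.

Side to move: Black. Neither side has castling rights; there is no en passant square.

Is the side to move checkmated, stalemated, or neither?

stalemate

Black to move; black king on a1.
In check: no.
King squares — b1: attacked by Bd3; a2: attacked by Nc1; b2: attacked by Nd1.
Legal moves for Black: none.
Not in check and no legal moves → stalemate.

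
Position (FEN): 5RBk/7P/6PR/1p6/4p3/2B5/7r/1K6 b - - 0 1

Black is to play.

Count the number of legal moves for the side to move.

0

Black to move; king on h8.
In check: yes, from the white bishop on c3.
Legal moves: none.
Count: 0.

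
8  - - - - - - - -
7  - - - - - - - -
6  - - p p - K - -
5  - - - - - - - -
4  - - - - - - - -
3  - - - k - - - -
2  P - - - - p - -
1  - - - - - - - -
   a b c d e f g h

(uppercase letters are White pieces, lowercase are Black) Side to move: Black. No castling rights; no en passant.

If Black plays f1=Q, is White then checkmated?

no

After f1=Q: white king on f6; in check: yes, from the black queen on f1.
White has 5 legal replies: Kg7, Ke7, Kg6, Ke6, Kg5.
In check but a legal move exists → not checkmate.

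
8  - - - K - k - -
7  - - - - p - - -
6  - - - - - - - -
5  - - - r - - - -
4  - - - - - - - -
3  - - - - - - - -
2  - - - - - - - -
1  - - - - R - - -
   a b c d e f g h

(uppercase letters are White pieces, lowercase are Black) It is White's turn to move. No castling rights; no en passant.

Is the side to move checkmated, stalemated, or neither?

White to move; white king on d8.
In check: yes, from the black rook on d5.
Legal moves for White: Kc8, Kc7.
White is in check but has 2 legal moves → neither.

neither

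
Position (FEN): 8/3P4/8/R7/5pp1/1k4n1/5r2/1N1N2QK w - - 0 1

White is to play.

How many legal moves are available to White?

White to move; king on h1.
In check: yes, from the black knight on g3.
Legal moves: Qxg3+.
Count: 1.

1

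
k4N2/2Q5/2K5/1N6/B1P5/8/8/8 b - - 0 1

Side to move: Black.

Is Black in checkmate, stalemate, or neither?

stalemate

Black to move; black king on a8.
In check: no.
King squares — a7: attacked by Nb5; b7: attacked by Kc6; b8: attacked by Qc7.
Legal moves for Black: none.
Not in check and no legal moves → stalemate.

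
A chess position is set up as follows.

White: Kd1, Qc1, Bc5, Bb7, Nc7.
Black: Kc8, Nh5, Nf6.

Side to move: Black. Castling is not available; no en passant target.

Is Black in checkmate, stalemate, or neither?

neither

Black to move; black king on c8.
In check: yes, from the white bishop on b7.
Legal moves for Black: Kd8, Kb8, Kd7, Kxc7, Kxb7.
Black is in check but has 5 legal moves → neither.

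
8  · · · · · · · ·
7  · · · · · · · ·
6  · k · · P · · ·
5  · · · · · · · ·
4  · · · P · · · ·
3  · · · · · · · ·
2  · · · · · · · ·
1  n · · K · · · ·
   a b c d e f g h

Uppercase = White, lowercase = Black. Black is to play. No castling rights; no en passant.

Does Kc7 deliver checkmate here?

After Kc7: white king on d1; in check: no.
White is not in check, so this cannot be checkmate.

no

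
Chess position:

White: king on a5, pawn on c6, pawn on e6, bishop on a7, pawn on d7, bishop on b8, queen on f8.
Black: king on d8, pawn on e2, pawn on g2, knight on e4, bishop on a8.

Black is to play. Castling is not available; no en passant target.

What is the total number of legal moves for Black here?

0

Black to move; king on d8.
In check: yes, from the white queen on f8.
Legal moves: none.
Count: 0.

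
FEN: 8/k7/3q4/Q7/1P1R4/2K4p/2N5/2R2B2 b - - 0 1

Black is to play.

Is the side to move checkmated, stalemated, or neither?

Black to move; black king on a7.
In check: yes, from the white queen on a5.
Legal moves for Black: Kb8, Kb7, Qa6.
Black is in check but has 3 legal moves → neither.

neither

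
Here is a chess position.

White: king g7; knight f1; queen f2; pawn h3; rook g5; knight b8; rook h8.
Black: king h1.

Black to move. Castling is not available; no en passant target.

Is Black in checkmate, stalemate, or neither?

stalemate

Black to move; black king on h1.
In check: no.
King squares — g1: attacked by Qf2; g2: attacked by Qf2; h2: attacked by Nf1.
Legal moves for Black: none.
Not in check and no legal moves → stalemate.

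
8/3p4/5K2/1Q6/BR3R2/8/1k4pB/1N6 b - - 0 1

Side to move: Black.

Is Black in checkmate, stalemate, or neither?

Black to move; black king on b2.
In check: yes, from the white rook on b4.
King squares — a1: available; b1: attacked by Rb4; c1: available; a2: available; c2: attacked by Ba4; a3: attacked by Nb1; b3: attacked by Ba4; c3: attacked by Nb1.
Legal moves for Black: Ka2, Kc1, Ka1.
Black is in check but has 3 legal moves → neither.

neither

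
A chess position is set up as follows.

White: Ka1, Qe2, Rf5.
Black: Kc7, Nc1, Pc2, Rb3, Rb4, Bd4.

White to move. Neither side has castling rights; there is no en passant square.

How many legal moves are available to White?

0

White to move; king on a1.
In check: yes, from the black bishop on d4.
Legal moves: none.
Count: 0.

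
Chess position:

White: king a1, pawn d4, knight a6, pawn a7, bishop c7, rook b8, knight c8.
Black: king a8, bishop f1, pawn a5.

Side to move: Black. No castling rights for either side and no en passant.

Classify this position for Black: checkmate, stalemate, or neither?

Black to move; black king on a8.
In check: yes, from the white rook on b8.
King squares — a7: attacked by Nc8; b7: attacked by Rb8; b8: attacked by Na6.
Legal moves for Black: none.
In check with no legal moves → checkmate.

checkmate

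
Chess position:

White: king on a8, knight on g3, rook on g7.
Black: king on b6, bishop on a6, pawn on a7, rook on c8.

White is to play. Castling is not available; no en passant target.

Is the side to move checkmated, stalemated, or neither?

White to move; white king on a8.
In check: yes, from the black rook on c8.
King squares — a7: attacked by Kb6; b7: attacked by Ba6; b8: attacked by Rc8.
Legal moves for White: none.
In check with no legal moves → checkmate.

checkmate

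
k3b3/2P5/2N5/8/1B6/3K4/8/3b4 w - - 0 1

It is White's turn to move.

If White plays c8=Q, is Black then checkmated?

yes

After c8=Q: black king on a8; in check: yes, from the white queen on c8.
King squares — a7: attacked by Nc6; b7: attacked by Qc8; b8: attacked by Nc6.
Black has no legal moves → checkmate.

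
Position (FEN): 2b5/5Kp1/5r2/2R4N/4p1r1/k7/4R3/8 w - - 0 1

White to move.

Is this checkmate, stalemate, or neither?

White to move; white king on f7.
In check: yes, from the black rook on f6.
King squares — e6: attacked by Rf6; f6: attacked by Pg7; g6: attacked by Rg4; e7: available; g7: attacked by Rg4; e8: available; f8: attacked by Rf6; g8: available.
Legal moves for White: Kg8, Ke8, Ke7, Nxf6.
White is in check but has 4 legal moves → neither.

neither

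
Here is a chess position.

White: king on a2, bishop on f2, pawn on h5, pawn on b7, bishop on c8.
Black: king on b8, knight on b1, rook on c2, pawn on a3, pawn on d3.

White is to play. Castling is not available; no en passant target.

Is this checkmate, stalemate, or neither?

neither

White to move; white king on a2.
In check: yes, from the black rook on c2.
King squares — a1: available; b1: available; b2: attacked by Rc2; a3: attacked by Nb1; b3: available.
Legal moves for White: Kb3, Kxb1, Ka1.
White is in check but has 3 legal moves → neither.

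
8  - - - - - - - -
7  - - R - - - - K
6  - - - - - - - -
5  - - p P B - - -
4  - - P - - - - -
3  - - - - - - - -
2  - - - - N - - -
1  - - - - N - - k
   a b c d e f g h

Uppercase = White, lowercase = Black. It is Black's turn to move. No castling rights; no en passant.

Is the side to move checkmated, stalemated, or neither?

Black to move; black king on h1.
In check: no.
King squares — g1: attacked by Ne2; g2: attacked by Ne1; h2: attacked by Be5.
Legal moves for Black: none.
Not in check and no legal moves → stalemate.

stalemate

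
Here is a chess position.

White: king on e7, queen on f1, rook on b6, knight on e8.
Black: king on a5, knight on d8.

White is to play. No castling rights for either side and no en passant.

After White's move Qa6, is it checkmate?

yes

After Qa6: black king on a5; in check: yes, from the white queen on a6.
King squares — a4: attacked by Qa6; b4: attacked by Rb6; b5: attacked by Qa6; a6: attacked by Rb6; b6: attacked by Qa6.
Black has no legal moves → checkmate.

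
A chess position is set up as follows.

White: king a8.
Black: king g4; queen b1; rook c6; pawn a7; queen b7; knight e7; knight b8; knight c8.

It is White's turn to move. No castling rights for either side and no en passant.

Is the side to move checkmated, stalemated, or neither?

White to move; white king on a8.
In check: yes, from the black queen on b7.
King squares — a7: attacked by Qb7; b7: attacked by Qb1; b8: attacked by Qb7.
Legal moves for White: none.
In check with no legal moves → checkmate.

checkmate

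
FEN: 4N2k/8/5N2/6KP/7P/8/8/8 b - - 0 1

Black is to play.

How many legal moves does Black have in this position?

Black to move; king on h8.
In check: no.
Legal moves: none.
Count: 0.

0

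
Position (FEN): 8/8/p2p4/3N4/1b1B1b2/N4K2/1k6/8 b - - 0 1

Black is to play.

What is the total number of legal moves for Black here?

Black to move; king on b2.
In check: yes, from the white bishop on d4.
Legal moves: Kb3, Kxa3, Ka2, Kc1, Bc3.
Count: 5.

5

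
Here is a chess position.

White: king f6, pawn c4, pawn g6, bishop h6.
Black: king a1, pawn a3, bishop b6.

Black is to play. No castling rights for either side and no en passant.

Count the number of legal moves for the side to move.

Black to move; king on a1.
In check: no.
Legal moves: Bd8+, Bc7, Ba7, Bc5, Ba5, Bd4+, Be3, Bf2, Bg1, Kb2, Ka2, Kb1, a2.
Count: 13.

13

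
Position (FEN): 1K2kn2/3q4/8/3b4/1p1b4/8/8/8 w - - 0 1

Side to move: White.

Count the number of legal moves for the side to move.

0

White to move; king on b8.
In check: no.
Legal moves: none.
Count: 0.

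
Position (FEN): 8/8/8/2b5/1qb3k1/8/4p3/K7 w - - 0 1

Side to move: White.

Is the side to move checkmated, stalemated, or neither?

White to move; white king on a1.
In check: no.
King squares — b1: attacked by Qb4; a2: attacked by Bc4; b2: attacked by Qb4.
Legal moves for White: none.
Not in check and no legal moves → stalemate.

stalemate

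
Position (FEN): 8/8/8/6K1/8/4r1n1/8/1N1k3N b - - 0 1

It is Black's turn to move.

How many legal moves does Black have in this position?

Black to move; king on d1.
In check: no.
Legal moves: Nh5, Nf5, Ne4+, Ne2, Nxh1, Nf1, Re8, Re7, Re6, Re5+, Re4, Rf3, Rd3, Rc3, Rb3, Ra3, Re2, Re1, Ke2, Kc2, Ke1, Kc1.
Count: 22.

22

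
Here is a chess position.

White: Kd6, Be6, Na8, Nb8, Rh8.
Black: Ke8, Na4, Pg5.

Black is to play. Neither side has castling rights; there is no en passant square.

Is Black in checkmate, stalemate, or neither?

checkmate

Black to move; black king on e8.
In check: yes, from the white rook on h8.
King squares — d7: attacked by Kd6; e7: attacked by Kd6; f7: attacked by Be6; d8: attacked by Rh8; f8: attacked by Rh8.
Legal moves for Black: none.
In check with no legal moves → checkmate.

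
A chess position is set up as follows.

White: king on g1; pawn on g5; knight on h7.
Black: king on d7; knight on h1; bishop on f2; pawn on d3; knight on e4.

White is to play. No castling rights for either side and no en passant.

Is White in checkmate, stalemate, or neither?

neither

White to move; white king on g1.
In check: yes, from the black bishop on f2.
Legal moves for White: Kh2, Kg2, Kxh1, Kf1.
White is in check but has 4 legal moves → neither.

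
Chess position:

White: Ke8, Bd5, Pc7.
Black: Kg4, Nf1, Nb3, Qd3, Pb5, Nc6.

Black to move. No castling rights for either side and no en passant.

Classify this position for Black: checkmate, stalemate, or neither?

neither

Black to move; black king on g4.
In check: no.
Legal moves for Black include: Nd8, Nb8, Ne7, Na7, Ne5, Nca5, Ncd4, Nb4, Kh5, Kg5, Kf5, Kh4, Kf4, Kh3, Kg3, Qh7, Qg6+, Qf5, ... (list truncated; more exist).
Black has legal moves and is not in check → neither.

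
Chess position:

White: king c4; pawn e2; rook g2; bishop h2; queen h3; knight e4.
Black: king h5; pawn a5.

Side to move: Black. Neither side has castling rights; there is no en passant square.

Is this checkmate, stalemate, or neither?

checkmate

Black to move; black king on h5.
In check: yes, from the white queen on h3.
King squares — g4: attacked by Rg2; h4: attacked by Qh3; g5: attacked by Rg2; g6: attacked by Rg2; h6: attacked by Qh3.
Legal moves for Black: none.
In check with no legal moves → checkmate.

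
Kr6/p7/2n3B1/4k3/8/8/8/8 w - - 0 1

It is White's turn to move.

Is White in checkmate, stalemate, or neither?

White to move; white king on a8.
In check: yes, from the black rook on b8.
King squares — a7: attacked by Nc6; b7: attacked by Rb8; b8: attacked by Nc6.
Legal moves for White: none.
In check with no legal moves → checkmate.

checkmate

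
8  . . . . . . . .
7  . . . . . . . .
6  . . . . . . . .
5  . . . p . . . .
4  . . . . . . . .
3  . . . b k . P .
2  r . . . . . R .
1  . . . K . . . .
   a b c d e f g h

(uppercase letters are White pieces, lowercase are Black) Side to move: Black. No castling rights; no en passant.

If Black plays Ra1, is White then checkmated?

After Ra1: white king on d1; in check: yes, from the black rook on a1.
King squares — c1: attacked by Ra1; e1: attacked by Ra1; c2: attacked by Bd3; d2: attacked by Ke3; e2: attacked by Bd3.
White has no legal moves → checkmate.

yes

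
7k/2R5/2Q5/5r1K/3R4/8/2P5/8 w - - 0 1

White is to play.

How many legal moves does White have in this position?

4

White to move; king on h5.
In check: yes, from the black rook on f5.
Legal moves: Kh6, Kg6, Kh4, Kg4.
Count: 4.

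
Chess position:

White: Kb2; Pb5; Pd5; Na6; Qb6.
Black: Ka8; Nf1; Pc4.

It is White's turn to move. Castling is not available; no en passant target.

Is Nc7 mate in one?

After Nc7: black king on a8; in check: yes, from the white knight on c7.
King squares — a7: attacked by Qb6; b7: attacked by Qb6; b8: attacked by Qb6.
Black has no legal moves → checkmate.

yes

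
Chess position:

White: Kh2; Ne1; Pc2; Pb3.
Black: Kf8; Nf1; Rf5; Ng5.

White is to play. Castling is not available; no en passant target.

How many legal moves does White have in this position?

3

White to move; king on h2.
In check: yes, from the black knight on f1.
Legal moves: Kg2, Kh1, Kg1.
Count: 3.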